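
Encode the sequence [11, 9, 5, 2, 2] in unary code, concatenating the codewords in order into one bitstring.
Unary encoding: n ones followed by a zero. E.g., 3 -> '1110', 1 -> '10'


Encode each number as n ones followed by a terminating 0:
  11 -> 111111111110 (12 bits)
  9 -> 1111111110 (10 bits)
  5 -> 111110 (6 bits)
  2 -> 110 (3 bits)
  2 -> 110 (3 bits)
Total length = 12 + 10 + 6 + 3 + 3 = 34 bits.

Unary([11, 9, 5, 2, 2]) = 1111111111101111111110111110110110 (34 bits)


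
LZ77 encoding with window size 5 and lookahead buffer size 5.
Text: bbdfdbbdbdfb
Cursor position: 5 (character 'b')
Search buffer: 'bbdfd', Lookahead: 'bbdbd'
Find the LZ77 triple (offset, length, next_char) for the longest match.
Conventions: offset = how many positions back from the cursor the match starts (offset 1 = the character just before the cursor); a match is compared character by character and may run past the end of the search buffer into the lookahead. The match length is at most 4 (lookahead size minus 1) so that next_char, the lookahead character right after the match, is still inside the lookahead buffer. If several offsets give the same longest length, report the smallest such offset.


Try each offset into the search buffer:
  offset=1 (pos 4, char 'd'): match length 0
  offset=2 (pos 3, char 'f'): match length 0
  offset=3 (pos 2, char 'd'): match length 0
  offset=4 (pos 1, char 'b'): match length 1
  offset=5 (pos 0, char 'b'): match length 3
Longest match has length 3 at offset 5.
next_char = character at position 5 + 3 = 8 -> 'b'

Best match: offset=5, length=3 (matching 'bbd' starting at position 0)
LZ77 triple: (5, 3, 'b')


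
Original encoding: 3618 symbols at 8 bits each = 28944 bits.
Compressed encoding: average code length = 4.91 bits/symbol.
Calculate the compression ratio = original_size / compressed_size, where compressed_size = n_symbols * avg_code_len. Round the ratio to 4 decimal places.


original_size = n_symbols * orig_bits = 3618 * 8 = 28944 bits
compressed_size = n_symbols * avg_code_len = 3618 * 4.91 = 17764.38 bits
ratio = original_size / compressed_size = 28944 / 17764.38 = 1.6293

Compression ratio = 1.6293


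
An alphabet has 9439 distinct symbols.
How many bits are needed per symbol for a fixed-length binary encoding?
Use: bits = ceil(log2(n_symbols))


log2(9439) = 13.2044
Bracket: 2^13 = 8192 < 9439 <= 2^14 = 16384
So ceil(log2(9439)) = 14

bits = ceil(log2(9439)) = ceil(13.2044) = 14 bits


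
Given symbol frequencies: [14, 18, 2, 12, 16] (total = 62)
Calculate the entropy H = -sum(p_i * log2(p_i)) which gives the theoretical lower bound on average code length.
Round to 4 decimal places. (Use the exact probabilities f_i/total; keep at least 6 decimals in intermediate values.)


Per-symbol terms -p_i * log2(p_i) with p_i = f_i/62:
  p = 14/62 = 0.225806: log2(p) = -2.146841, -p*log2(p) = 0.484771
  p = 18/62 = 0.290323: log2(p) = -1.784271, -p*log2(p) = 0.518014
  p = 2/62 = 0.032258: log2(p) = -4.954196, -p*log2(p) = 0.159813
  p = 12/62 = 0.193548: log2(p) = -2.369234, -p*log2(p) = 0.458561
  p = 16/62 = 0.258065: log2(p) = -1.954196, -p*log2(p) = 0.504309
H = 0.484771 + 0.518014 + 0.159813 + 0.458561 + 0.504309 = 2.125468

H = 2.1255 bits/symbol


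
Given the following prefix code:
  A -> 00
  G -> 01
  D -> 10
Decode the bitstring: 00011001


Decoding step by step:
Bits 00 -> A
Bits 01 -> G
Bits 10 -> D
Bits 01 -> G


Decoded message: AGDG


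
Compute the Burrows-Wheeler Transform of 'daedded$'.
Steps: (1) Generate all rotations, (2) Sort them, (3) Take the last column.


Rotations (sorted):
  0: $daedded -> last char: d
  1: aedded$d -> last char: d
  2: d$daedde -> last char: e
  3: daedded$ -> last char: $
  4: dded$dae -> last char: e
  5: ded$daed -> last char: d
  6: ed$daedd -> last char: d
  7: edded$da -> last char: a


BWT = dde$edda


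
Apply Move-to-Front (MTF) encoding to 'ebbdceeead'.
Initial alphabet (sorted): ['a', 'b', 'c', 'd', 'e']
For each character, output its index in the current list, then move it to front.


MTF encoding:
'e': index 4 in ['a', 'b', 'c', 'd', 'e'] -> ['e', 'a', 'b', 'c', 'd']
'b': index 2 in ['e', 'a', 'b', 'c', 'd'] -> ['b', 'e', 'a', 'c', 'd']
'b': index 0 in ['b', 'e', 'a', 'c', 'd'] -> ['b', 'e', 'a', 'c', 'd']
'd': index 4 in ['b', 'e', 'a', 'c', 'd'] -> ['d', 'b', 'e', 'a', 'c']
'c': index 4 in ['d', 'b', 'e', 'a', 'c'] -> ['c', 'd', 'b', 'e', 'a']
'e': index 3 in ['c', 'd', 'b', 'e', 'a'] -> ['e', 'c', 'd', 'b', 'a']
'e': index 0 in ['e', 'c', 'd', 'b', 'a'] -> ['e', 'c', 'd', 'b', 'a']
'e': index 0 in ['e', 'c', 'd', 'b', 'a'] -> ['e', 'c', 'd', 'b', 'a']
'a': index 4 in ['e', 'c', 'd', 'b', 'a'] -> ['a', 'e', 'c', 'd', 'b']
'd': index 3 in ['a', 'e', 'c', 'd', 'b'] -> ['d', 'a', 'e', 'c', 'b']


Output: [4, 2, 0, 4, 4, 3, 0, 0, 4, 3]


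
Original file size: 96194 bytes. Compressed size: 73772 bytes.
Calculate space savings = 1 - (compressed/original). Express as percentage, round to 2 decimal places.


ratio = compressed/original = 73772/96194 = 0.766909
savings = 1 - ratio = 1 - 0.766909 = 0.233091
as a percentage: 0.233091 * 100 = 23.31%

Space savings = 1 - 73772/96194 = 23.31%


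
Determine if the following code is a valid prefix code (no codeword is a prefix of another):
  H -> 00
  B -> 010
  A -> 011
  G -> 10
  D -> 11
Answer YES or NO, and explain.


Checking each pair (does one codeword prefix another?):
  H='00' vs B='010': no prefix
  H='00' vs A='011': no prefix
  H='00' vs G='10': no prefix
  H='00' vs D='11': no prefix
  B='010' vs H='00': no prefix
  B='010' vs A='011': no prefix
  B='010' vs G='10': no prefix
  B='010' vs D='11': no prefix
  A='011' vs H='00': no prefix
  A='011' vs B='010': no prefix
  A='011' vs G='10': no prefix
  A='011' vs D='11': no prefix
  G='10' vs H='00': no prefix
  G='10' vs B='010': no prefix
  G='10' vs A='011': no prefix
  G='10' vs D='11': no prefix
  D='11' vs H='00': no prefix
  D='11' vs B='010': no prefix
  D='11' vs A='011': no prefix
  D='11' vs G='10': no prefix
No violation found over all pairs.

YES -- this is a valid prefix code. No codeword is a prefix of any other codeword.


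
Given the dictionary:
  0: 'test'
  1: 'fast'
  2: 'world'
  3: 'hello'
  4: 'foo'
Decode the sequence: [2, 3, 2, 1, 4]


Look up each index in the dictionary:
  2 -> 'world'
  3 -> 'hello'
  2 -> 'world'
  1 -> 'fast'
  4 -> 'foo'

Decoded: "world hello world fast foo"


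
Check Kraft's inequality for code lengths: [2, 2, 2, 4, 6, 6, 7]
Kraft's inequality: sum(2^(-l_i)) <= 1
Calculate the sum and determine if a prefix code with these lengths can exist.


Sum = 2^(-2) + 2^(-2) + 2^(-2) + 2^(-4) + 2^(-6) + 2^(-6) + 2^(-7)
    = 0.25 + 0.25 + 0.25 + 0.0625 + 0.015625 + 0.015625 + 0.0078125
    = 109/128 = 0.8515625
Since 0.8515625 <= 1, Kraft's inequality IS satisfied.
A prefix code with these lengths CAN exist.

Kraft sum = 0.8515625. Satisfied.


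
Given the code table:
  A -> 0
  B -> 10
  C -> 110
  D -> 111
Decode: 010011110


Decoding:
0 -> A
10 -> B
0 -> A
111 -> D
10 -> B


Result: ABADB


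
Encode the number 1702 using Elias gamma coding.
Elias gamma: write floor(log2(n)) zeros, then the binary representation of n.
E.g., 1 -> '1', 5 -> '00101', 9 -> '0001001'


num_bits = floor(log2(1702)) + 1 = 11
leading_zeros = num_bits - 1 = 10
binary(1702) = 11010100110

Elias gamma(1702) = '0000000000' + '11010100110' = 000000000011010100110 (21 bits)


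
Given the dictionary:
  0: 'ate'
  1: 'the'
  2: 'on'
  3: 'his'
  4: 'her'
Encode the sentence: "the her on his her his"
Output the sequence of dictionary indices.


Look up each word in the dictionary:
  'the' -> 1
  'her' -> 4
  'on' -> 2
  'his' -> 3
  'her' -> 4
  'his' -> 3

Encoded: [1, 4, 2, 3, 4, 3]


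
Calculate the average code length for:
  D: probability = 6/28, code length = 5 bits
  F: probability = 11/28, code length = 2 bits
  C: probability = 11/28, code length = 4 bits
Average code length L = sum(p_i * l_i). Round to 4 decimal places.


Weighted contributions p_i * l_i:
  D: (6/28) * 5 = 30/28
  F: (11/28) * 2 = 22/28
  C: (11/28) * 4 = 44/28
Sum = (30 + 22 + 44)/28 = 96/28

L = 96/28 = 3.4286 bits/symbol


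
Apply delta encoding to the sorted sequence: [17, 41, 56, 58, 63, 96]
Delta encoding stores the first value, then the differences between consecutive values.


First value: 17
Deltas:
  41 - 17 = 24
  56 - 41 = 15
  58 - 56 = 2
  63 - 58 = 5
  96 - 63 = 33


Delta encoded: [17, 24, 15, 2, 5, 33]


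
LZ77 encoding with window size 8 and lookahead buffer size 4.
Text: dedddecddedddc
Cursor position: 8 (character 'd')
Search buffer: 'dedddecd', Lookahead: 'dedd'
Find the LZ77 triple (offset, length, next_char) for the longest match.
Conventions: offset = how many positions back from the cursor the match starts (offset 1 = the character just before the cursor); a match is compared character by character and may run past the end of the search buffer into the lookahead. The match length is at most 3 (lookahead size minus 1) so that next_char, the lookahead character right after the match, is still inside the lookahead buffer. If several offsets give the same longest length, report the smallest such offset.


Try each offset into the search buffer:
  offset=1 (pos 7, char 'd'): match length 1
  offset=2 (pos 6, char 'c'): match length 0
  offset=3 (pos 5, char 'e'): match length 0
  offset=4 (pos 4, char 'd'): match length 2
  offset=5 (pos 3, char 'd'): match length 1
  offset=6 (pos 2, char 'd'): match length 1
  offset=7 (pos 1, char 'e'): match length 0
  offset=8 (pos 0, char 'd'): match length 3
Longest match has length 3 at offset 8.
next_char = character at position 8 + 3 = 11 -> 'd'

Best match: offset=8, length=3 (matching 'ded' starting at position 0)
LZ77 triple: (8, 3, 'd')


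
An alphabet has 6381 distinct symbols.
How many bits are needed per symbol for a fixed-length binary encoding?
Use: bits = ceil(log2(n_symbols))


log2(6381) = 12.6396
Bracket: 2^12 = 4096 < 6381 <= 2^13 = 8192
So ceil(log2(6381)) = 13

bits = ceil(log2(6381)) = ceil(12.6396) = 13 bits


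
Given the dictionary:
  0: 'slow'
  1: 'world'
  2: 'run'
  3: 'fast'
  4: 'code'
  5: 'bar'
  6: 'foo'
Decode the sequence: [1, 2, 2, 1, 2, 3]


Look up each index in the dictionary:
  1 -> 'world'
  2 -> 'run'
  2 -> 'run'
  1 -> 'world'
  2 -> 'run'
  3 -> 'fast'

Decoded: "world run run world run fast"


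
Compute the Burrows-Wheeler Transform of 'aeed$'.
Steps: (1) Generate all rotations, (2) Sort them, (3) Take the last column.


Rotations (sorted):
  0: $aeed -> last char: d
  1: aeed$ -> last char: $
  2: d$aee -> last char: e
  3: ed$ae -> last char: e
  4: eed$a -> last char: a


BWT = d$eea


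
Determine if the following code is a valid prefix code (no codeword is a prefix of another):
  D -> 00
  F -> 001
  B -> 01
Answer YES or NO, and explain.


Checking each pair (does one codeword prefix another?):
  D='00' vs F='001': prefix -- VIOLATION

NO -- this is NOT a valid prefix code. D (00) is a prefix of F (001).


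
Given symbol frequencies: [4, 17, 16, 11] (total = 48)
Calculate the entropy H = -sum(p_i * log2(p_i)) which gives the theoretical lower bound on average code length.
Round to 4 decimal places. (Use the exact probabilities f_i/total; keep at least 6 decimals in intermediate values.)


Per-symbol terms -p_i * log2(p_i) with p_i = f_i/48:
  p = 4/48 = 0.083333: log2(p) = -3.584963, -p*log2(p) = 0.298747
  p = 17/48 = 0.354167: log2(p) = -1.497500, -p*log2(p) = 0.530364
  p = 16/48 = 0.333333: log2(p) = -1.584963, -p*log2(p) = 0.528321
  p = 11/48 = 0.229167: log2(p) = -2.125531, -p*log2(p) = 0.487101
H = 0.298747 + 0.530364 + 0.528321 + 0.487101 = 1.844533

H = 1.8445 bits/symbol


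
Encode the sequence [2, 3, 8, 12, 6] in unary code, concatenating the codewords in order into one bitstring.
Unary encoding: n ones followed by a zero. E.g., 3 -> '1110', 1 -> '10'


Encode each number as n ones followed by a terminating 0:
  2 -> 110 (3 bits)
  3 -> 1110 (4 bits)
  8 -> 111111110 (9 bits)
  12 -> 1111111111110 (13 bits)
  6 -> 1111110 (7 bits)
Total length = 3 + 4 + 9 + 13 + 7 = 36 bits.

Unary([2, 3, 8, 12, 6]) = 110111011111111011111111111101111110 (36 bits)


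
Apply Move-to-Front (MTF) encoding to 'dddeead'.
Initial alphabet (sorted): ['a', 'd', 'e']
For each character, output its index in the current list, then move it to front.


MTF encoding:
'd': index 1 in ['a', 'd', 'e'] -> ['d', 'a', 'e']
'd': index 0 in ['d', 'a', 'e'] -> ['d', 'a', 'e']
'd': index 0 in ['d', 'a', 'e'] -> ['d', 'a', 'e']
'e': index 2 in ['d', 'a', 'e'] -> ['e', 'd', 'a']
'e': index 0 in ['e', 'd', 'a'] -> ['e', 'd', 'a']
'a': index 2 in ['e', 'd', 'a'] -> ['a', 'e', 'd']
'd': index 2 in ['a', 'e', 'd'] -> ['d', 'a', 'e']


Output: [1, 0, 0, 2, 0, 2, 2]


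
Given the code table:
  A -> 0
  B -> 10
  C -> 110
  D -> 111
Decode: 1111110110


Decoding:
111 -> D
111 -> D
0 -> A
110 -> C


Result: DDAC


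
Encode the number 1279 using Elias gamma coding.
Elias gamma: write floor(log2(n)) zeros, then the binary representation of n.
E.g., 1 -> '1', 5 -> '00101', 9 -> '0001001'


num_bits = floor(log2(1279)) + 1 = 11
leading_zeros = num_bits - 1 = 10
binary(1279) = 10011111111

Elias gamma(1279) = '0000000000' + '10011111111' = 000000000010011111111 (21 bits)


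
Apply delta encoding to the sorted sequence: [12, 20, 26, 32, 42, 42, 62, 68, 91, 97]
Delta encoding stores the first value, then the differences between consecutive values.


First value: 12
Deltas:
  20 - 12 = 8
  26 - 20 = 6
  32 - 26 = 6
  42 - 32 = 10
  42 - 42 = 0
  62 - 42 = 20
  68 - 62 = 6
  91 - 68 = 23
  97 - 91 = 6


Delta encoded: [12, 8, 6, 6, 10, 0, 20, 6, 23, 6]


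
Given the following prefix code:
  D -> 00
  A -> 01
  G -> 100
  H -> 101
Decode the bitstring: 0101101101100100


Decoding step by step:
Bits 01 -> A
Bits 01 -> A
Bits 101 -> H
Bits 101 -> H
Bits 100 -> G
Bits 100 -> G


Decoded message: AAHHGG


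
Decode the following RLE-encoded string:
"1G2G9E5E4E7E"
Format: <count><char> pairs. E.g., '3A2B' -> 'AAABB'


Expanding each <count><char> pair:
  1G -> 'G'
  2G -> 'GG'
  9E -> 'EEEEEEEEE'
  5E -> 'EEEEE'
  4E -> 'EEEE'
  7E -> 'EEEEEEE'

Decoded = GGGEEEEEEEEEEEEEEEEEEEEEEEEE


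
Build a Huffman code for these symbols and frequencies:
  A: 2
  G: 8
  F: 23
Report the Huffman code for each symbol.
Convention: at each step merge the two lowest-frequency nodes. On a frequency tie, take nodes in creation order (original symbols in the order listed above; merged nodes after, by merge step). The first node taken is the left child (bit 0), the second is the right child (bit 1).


Huffman tree construction:
Step 1: Merge A(2) + G(8) = 10
Step 2: Merge (A+G)(10) + F(23) = 33
Read each symbol's code off the tree from the root (left child = 0, right child = 1).

Codes:
  A: 00 (length 2)
  G: 01 (length 2)
  F: 1 (length 1)
Average code length: 43/33 = 1.3030 bits/symbol


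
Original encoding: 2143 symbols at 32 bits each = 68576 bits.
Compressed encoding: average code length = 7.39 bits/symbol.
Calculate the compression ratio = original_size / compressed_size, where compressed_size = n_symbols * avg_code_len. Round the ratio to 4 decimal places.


original_size = n_symbols * orig_bits = 2143 * 32 = 68576 bits
compressed_size = n_symbols * avg_code_len = 2143 * 7.39 = 15836.77 bits
ratio = original_size / compressed_size = 68576 / 15836.77 = 4.3302

Compression ratio = 4.3302


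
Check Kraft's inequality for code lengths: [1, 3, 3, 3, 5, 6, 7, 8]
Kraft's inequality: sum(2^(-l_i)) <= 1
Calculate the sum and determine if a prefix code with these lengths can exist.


Sum = 2^(-1) + 2^(-3) + 2^(-3) + 2^(-3) + 2^(-5) + 2^(-6) + 2^(-7) + 2^(-8)
    = 0.5 + 0.125 + 0.125 + 0.125 + 0.03125 + 0.015625 + 0.0078125 + 0.00390625
    = 239/256 = 0.93359375
Since 0.93359375 <= 1, Kraft's inequality IS satisfied.
A prefix code with these lengths CAN exist.

Kraft sum = 0.93359375. Satisfied.


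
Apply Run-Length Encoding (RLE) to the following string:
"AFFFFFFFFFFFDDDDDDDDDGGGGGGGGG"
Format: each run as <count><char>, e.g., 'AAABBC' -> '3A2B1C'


Scanning runs left to right:
  i=0: run of 'A' x 1 -> '1A'
  i=1: run of 'F' x 11 -> '11F'
  i=12: run of 'D' x 9 -> '9D'
  i=21: run of 'G' x 9 -> '9G'

RLE = 1A11F9D9G


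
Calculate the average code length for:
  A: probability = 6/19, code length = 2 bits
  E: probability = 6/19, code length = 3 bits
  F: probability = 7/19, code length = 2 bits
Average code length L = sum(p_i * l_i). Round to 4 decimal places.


Weighted contributions p_i * l_i:
  A: (6/19) * 2 = 12/19
  E: (6/19) * 3 = 18/19
  F: (7/19) * 2 = 14/19
Sum = (12 + 18 + 14)/19 = 44/19

L = 44/19 = 2.3158 bits/symbol


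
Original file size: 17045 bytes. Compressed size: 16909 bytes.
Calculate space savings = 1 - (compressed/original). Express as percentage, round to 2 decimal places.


ratio = compressed/original = 16909/17045 = 0.992021
savings = 1 - ratio = 1 - 0.992021 = 0.007979
as a percentage: 0.007979 * 100 = 0.8%

Space savings = 1 - 16909/17045 = 0.8%


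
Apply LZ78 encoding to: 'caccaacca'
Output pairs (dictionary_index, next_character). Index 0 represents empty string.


LZ78 encoding steps:
Dictionary: {0: ''}
Step 1: w='' (idx 0), next='c' -> output (0, 'c'), add 'c' as idx 1
Step 2: w='' (idx 0), next='a' -> output (0, 'a'), add 'a' as idx 2
Step 3: w='c' (idx 1), next='c' -> output (1, 'c'), add 'cc' as idx 3
Step 4: w='a' (idx 2), next='a' -> output (2, 'a'), add 'aa' as idx 4
Step 5: w='cc' (idx 3), next='a' -> output (3, 'a'), add 'cca' as idx 5


Encoded: [(0, 'c'), (0, 'a'), (1, 'c'), (2, 'a'), (3, 'a')]


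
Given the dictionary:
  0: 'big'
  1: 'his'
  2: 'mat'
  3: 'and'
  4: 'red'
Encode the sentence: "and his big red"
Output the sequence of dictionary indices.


Look up each word in the dictionary:
  'and' -> 3
  'his' -> 1
  'big' -> 0
  'red' -> 4

Encoded: [3, 1, 0, 4]


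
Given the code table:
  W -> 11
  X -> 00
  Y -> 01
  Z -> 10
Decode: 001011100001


Decoding:
00 -> X
10 -> Z
11 -> W
10 -> Z
00 -> X
01 -> Y


Result: XZWZXY


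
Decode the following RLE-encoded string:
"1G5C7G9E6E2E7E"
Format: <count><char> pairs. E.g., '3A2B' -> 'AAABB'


Expanding each <count><char> pair:
  1G -> 'G'
  5C -> 'CCCCC'
  7G -> 'GGGGGGG'
  9E -> 'EEEEEEEEE'
  6E -> 'EEEEEE'
  2E -> 'EE'
  7E -> 'EEEEEEE'

Decoded = GCCCCCGGGGGGGEEEEEEEEEEEEEEEEEEEEEEEE


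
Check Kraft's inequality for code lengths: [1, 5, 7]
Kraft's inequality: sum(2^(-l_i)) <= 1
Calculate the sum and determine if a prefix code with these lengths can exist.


Sum = 2^(-1) + 2^(-5) + 2^(-7)
    = 0.5 + 0.03125 + 0.0078125
    = 69/128 = 0.5390625
Since 0.5390625 <= 1, Kraft's inequality IS satisfied.
A prefix code with these lengths CAN exist.

Kraft sum = 0.5390625. Satisfied.


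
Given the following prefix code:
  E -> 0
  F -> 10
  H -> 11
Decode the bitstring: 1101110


Decoding step by step:
Bits 11 -> H
Bits 0 -> E
Bits 11 -> H
Bits 10 -> F


Decoded message: HEHF


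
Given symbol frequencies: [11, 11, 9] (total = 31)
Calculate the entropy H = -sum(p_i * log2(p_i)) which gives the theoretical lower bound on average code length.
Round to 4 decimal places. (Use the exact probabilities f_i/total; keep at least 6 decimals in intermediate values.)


Per-symbol terms -p_i * log2(p_i) with p_i = f_i/31:
  p = 11/31 = 0.354839: log2(p) = -1.494765, -p*log2(p) = 0.530400
  p = 11/31 = 0.354839: log2(p) = -1.494765, -p*log2(p) = 0.530400
  p = 9/31 = 0.290323: log2(p) = -1.784271, -p*log2(p) = 0.518014
H = 0.530400 + 0.530400 + 0.518014 = 1.578814

H = 1.5788 bits/symbol


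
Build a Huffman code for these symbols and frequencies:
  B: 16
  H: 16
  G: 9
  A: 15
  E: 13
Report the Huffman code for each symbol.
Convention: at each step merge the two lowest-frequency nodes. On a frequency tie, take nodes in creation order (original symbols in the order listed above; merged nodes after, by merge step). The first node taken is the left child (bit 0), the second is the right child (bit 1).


Huffman tree construction:
Step 1: Merge G(9) + E(13) = 22
Step 2: Merge A(15) + B(16) = 31
Step 3: Merge H(16) + (G+E)(22) = 38
Step 4: Merge (A+B)(31) + (H+(G+E))(38) = 69
Read each symbol's code off the tree from the root (left child = 0, right child = 1).

Codes:
  B: 01 (length 2)
  H: 10 (length 2)
  G: 110 (length 3)
  A: 00 (length 2)
  E: 111 (length 3)
Average code length: 160/69 = 2.3188 bits/symbol


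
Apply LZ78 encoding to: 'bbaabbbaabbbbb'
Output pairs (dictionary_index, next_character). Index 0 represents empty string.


LZ78 encoding steps:
Dictionary: {0: ''}
Step 1: w='' (idx 0), next='b' -> output (0, 'b'), add 'b' as idx 1
Step 2: w='b' (idx 1), next='a' -> output (1, 'a'), add 'ba' as idx 2
Step 3: w='' (idx 0), next='a' -> output (0, 'a'), add 'a' as idx 3
Step 4: w='b' (idx 1), next='b' -> output (1, 'b'), add 'bb' as idx 4
Step 5: w='ba' (idx 2), next='a' -> output (2, 'a'), add 'baa' as idx 5
Step 6: w='bb' (idx 4), next='b' -> output (4, 'b'), add 'bbb' as idx 6
Step 7: w='bb' (idx 4), end of input -> output (4, '')


Encoded: [(0, 'b'), (1, 'a'), (0, 'a'), (1, 'b'), (2, 'a'), (4, 'b'), (4, '')]


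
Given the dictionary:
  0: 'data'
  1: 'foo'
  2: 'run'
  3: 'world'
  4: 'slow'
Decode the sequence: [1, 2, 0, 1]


Look up each index in the dictionary:
  1 -> 'foo'
  2 -> 'run'
  0 -> 'data'
  1 -> 'foo'

Decoded: "foo run data foo"


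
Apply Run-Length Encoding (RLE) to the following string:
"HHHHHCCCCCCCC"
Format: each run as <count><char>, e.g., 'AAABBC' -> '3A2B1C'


Scanning runs left to right:
  i=0: run of 'H' x 5 -> '5H'
  i=5: run of 'C' x 8 -> '8C'

RLE = 5H8C


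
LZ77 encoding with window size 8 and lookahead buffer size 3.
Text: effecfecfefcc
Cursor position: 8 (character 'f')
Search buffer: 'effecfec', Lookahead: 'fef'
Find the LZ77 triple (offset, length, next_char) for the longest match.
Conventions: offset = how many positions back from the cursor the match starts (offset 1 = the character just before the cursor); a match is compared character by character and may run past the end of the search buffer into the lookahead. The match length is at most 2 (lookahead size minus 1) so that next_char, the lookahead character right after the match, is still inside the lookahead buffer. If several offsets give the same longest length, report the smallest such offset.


Try each offset into the search buffer:
  offset=1 (pos 7, char 'c'): match length 0
  offset=2 (pos 6, char 'e'): match length 0
  offset=3 (pos 5, char 'f'): match length 2
  offset=4 (pos 4, char 'c'): match length 0
  offset=5 (pos 3, char 'e'): match length 0
  offset=6 (pos 2, char 'f'): match length 2
  offset=7 (pos 1, char 'f'): match length 1
  offset=8 (pos 0, char 'e'): match length 0
Longest match has length 2, found at offsets 3, 6; take the smallest, offset 3.
next_char = character at position 8 + 2 = 10 -> 'f'

Best match: offset=3, length=2 (matching 'fe' starting at position 5)
LZ77 triple: (3, 2, 'f')


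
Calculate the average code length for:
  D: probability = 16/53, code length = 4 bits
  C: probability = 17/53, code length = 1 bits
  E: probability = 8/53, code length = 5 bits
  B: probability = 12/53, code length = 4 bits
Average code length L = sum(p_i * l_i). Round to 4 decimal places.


Weighted contributions p_i * l_i:
  D: (16/53) * 4 = 64/53
  C: (17/53) * 1 = 17/53
  E: (8/53) * 5 = 40/53
  B: (12/53) * 4 = 48/53
Sum = (64 + 17 + 40 + 48)/53 = 169/53

L = 169/53 = 3.1887 bits/symbol


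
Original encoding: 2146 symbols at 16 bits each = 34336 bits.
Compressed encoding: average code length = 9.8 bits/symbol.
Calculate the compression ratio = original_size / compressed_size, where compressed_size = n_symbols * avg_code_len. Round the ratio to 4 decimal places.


original_size = n_symbols * orig_bits = 2146 * 16 = 34336 bits
compressed_size = n_symbols * avg_code_len = 2146 * 9.8 = 21030.8 bits
ratio = original_size / compressed_size = 34336 / 21030.8 = 1.6327

Compression ratio = 1.6327


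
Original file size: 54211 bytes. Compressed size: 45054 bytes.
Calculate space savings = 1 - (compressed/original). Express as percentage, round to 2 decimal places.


ratio = compressed/original = 45054/54211 = 0.831086
savings = 1 - ratio = 1 - 0.831086 = 0.168914
as a percentage: 0.168914 * 100 = 16.89%

Space savings = 1 - 45054/54211 = 16.89%


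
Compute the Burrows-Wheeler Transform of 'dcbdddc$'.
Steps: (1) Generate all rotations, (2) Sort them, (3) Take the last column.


Rotations (sorted):
  0: $dcbdddc -> last char: c
  1: bdddc$dc -> last char: c
  2: c$dcbddd -> last char: d
  3: cbdddc$d -> last char: d
  4: dc$dcbdd -> last char: d
  5: dcbdddc$ -> last char: $
  6: ddc$dcbd -> last char: d
  7: dddc$dcb -> last char: b


BWT = ccddd$db


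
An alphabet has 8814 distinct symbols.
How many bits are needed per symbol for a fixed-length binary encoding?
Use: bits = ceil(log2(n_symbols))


log2(8814) = 13.1056
Bracket: 2^13 = 8192 < 8814 <= 2^14 = 16384
So ceil(log2(8814)) = 14

bits = ceil(log2(8814)) = ceil(13.1056) = 14 bits


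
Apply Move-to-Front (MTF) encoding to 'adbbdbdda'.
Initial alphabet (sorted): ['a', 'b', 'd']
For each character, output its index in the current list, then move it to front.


MTF encoding:
'a': index 0 in ['a', 'b', 'd'] -> ['a', 'b', 'd']
'd': index 2 in ['a', 'b', 'd'] -> ['d', 'a', 'b']
'b': index 2 in ['d', 'a', 'b'] -> ['b', 'd', 'a']
'b': index 0 in ['b', 'd', 'a'] -> ['b', 'd', 'a']
'd': index 1 in ['b', 'd', 'a'] -> ['d', 'b', 'a']
'b': index 1 in ['d', 'b', 'a'] -> ['b', 'd', 'a']
'd': index 1 in ['b', 'd', 'a'] -> ['d', 'b', 'a']
'd': index 0 in ['d', 'b', 'a'] -> ['d', 'b', 'a']
'a': index 2 in ['d', 'b', 'a'] -> ['a', 'd', 'b']


Output: [0, 2, 2, 0, 1, 1, 1, 0, 2]


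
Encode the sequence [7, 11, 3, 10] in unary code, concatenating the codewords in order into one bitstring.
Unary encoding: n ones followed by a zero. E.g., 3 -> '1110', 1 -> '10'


Encode each number as n ones followed by a terminating 0:
  7 -> 11111110 (8 bits)
  11 -> 111111111110 (12 bits)
  3 -> 1110 (4 bits)
  10 -> 11111111110 (11 bits)
Total length = 8 + 12 + 4 + 11 = 35 bits.

Unary([7, 11, 3, 10]) = 11111110111111111110111011111111110 (35 bits)


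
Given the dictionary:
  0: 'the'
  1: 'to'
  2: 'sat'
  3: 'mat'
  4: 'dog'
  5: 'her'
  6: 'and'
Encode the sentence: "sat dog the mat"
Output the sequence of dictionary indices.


Look up each word in the dictionary:
  'sat' -> 2
  'dog' -> 4
  'the' -> 0
  'mat' -> 3

Encoded: [2, 4, 0, 3]


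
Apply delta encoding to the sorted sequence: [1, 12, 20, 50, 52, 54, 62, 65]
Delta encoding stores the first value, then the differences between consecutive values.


First value: 1
Deltas:
  12 - 1 = 11
  20 - 12 = 8
  50 - 20 = 30
  52 - 50 = 2
  54 - 52 = 2
  62 - 54 = 8
  65 - 62 = 3


Delta encoded: [1, 11, 8, 30, 2, 2, 8, 3]


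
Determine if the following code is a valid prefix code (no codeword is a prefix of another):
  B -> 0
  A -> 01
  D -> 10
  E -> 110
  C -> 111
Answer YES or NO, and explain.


Checking each pair (does one codeword prefix another?):
  B='0' vs A='01': prefix -- VIOLATION

NO -- this is NOT a valid prefix code. B (0) is a prefix of A (01).


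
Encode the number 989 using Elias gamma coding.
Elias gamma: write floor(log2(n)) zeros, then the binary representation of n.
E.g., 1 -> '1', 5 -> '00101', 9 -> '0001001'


num_bits = floor(log2(989)) + 1 = 10
leading_zeros = num_bits - 1 = 9
binary(989) = 1111011101

Elias gamma(989) = '000000000' + '1111011101' = 0000000001111011101 (19 bits)


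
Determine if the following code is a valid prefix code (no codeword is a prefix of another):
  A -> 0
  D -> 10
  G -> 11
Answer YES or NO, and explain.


Checking each pair (does one codeword prefix another?):
  A='0' vs D='10': no prefix
  A='0' vs G='11': no prefix
  D='10' vs A='0': no prefix
  D='10' vs G='11': no prefix
  G='11' vs A='0': no prefix
  G='11' vs D='10': no prefix
No violation found over all pairs.

YES -- this is a valid prefix code. No codeword is a prefix of any other codeword.


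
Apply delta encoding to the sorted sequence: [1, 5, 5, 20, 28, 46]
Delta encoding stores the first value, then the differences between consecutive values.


First value: 1
Deltas:
  5 - 1 = 4
  5 - 5 = 0
  20 - 5 = 15
  28 - 20 = 8
  46 - 28 = 18


Delta encoded: [1, 4, 0, 15, 8, 18]


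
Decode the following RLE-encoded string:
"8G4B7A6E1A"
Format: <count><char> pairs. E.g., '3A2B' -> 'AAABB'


Expanding each <count><char> pair:
  8G -> 'GGGGGGGG'
  4B -> 'BBBB'
  7A -> 'AAAAAAA'
  6E -> 'EEEEEE'
  1A -> 'A'

Decoded = GGGGGGGGBBBBAAAAAAAEEEEEEA


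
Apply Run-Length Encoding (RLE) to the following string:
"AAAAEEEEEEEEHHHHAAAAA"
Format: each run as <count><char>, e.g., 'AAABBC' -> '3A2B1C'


Scanning runs left to right:
  i=0: run of 'A' x 4 -> '4A'
  i=4: run of 'E' x 8 -> '8E'
  i=12: run of 'H' x 4 -> '4H'
  i=16: run of 'A' x 5 -> '5A'

RLE = 4A8E4H5A


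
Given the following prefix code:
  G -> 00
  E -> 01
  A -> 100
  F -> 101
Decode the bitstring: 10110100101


Decoding step by step:
Bits 101 -> F
Bits 101 -> F
Bits 00 -> G
Bits 101 -> F


Decoded message: FFGF


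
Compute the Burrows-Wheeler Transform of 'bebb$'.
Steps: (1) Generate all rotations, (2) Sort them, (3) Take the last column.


Rotations (sorted):
  0: $bebb -> last char: b
  1: b$beb -> last char: b
  2: bb$be -> last char: e
  3: bebb$ -> last char: $
  4: ebb$b -> last char: b


BWT = bbe$b


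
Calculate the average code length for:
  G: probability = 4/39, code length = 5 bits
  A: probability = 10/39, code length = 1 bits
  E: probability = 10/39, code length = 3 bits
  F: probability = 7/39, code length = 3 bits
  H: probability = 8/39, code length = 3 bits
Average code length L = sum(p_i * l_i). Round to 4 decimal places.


Weighted contributions p_i * l_i:
  G: (4/39) * 5 = 20/39
  A: (10/39) * 1 = 10/39
  E: (10/39) * 3 = 30/39
  F: (7/39) * 3 = 21/39
  H: (8/39) * 3 = 24/39
Sum = (20 + 10 + 30 + 21 + 24)/39 = 105/39

L = 105/39 = 2.6923 bits/symbol


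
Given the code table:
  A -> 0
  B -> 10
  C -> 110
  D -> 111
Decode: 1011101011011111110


Decoding:
10 -> B
111 -> D
0 -> A
10 -> B
110 -> C
111 -> D
111 -> D
10 -> B


Result: BDABCDDB


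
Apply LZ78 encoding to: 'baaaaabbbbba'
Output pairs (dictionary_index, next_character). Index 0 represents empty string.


LZ78 encoding steps:
Dictionary: {0: ''}
Step 1: w='' (idx 0), next='b' -> output (0, 'b'), add 'b' as idx 1
Step 2: w='' (idx 0), next='a' -> output (0, 'a'), add 'a' as idx 2
Step 3: w='a' (idx 2), next='a' -> output (2, 'a'), add 'aa' as idx 3
Step 4: w='aa' (idx 3), next='b' -> output (3, 'b'), add 'aab' as idx 4
Step 5: w='b' (idx 1), next='b' -> output (1, 'b'), add 'bb' as idx 5
Step 6: w='bb' (idx 5), next='a' -> output (5, 'a'), add 'bba' as idx 6


Encoded: [(0, 'b'), (0, 'a'), (2, 'a'), (3, 'b'), (1, 'b'), (5, 'a')]


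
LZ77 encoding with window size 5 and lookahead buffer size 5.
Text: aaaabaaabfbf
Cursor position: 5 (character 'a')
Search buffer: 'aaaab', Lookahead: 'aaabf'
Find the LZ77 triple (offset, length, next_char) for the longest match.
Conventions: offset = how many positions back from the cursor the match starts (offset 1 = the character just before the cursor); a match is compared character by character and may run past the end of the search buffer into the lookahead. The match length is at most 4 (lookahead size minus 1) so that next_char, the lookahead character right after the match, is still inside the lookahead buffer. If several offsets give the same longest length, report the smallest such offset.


Try each offset into the search buffer:
  offset=1 (pos 4, char 'b'): match length 0
  offset=2 (pos 3, char 'a'): match length 1
  offset=3 (pos 2, char 'a'): match length 2
  offset=4 (pos 1, char 'a'): match length 4
  offset=5 (pos 0, char 'a'): match length 3
Longest match has length 4 at offset 4.
next_char = character at position 5 + 4 = 9 -> 'f'

Best match: offset=4, length=4 (matching 'aaab' starting at position 1)
LZ77 triple: (4, 4, 'f')


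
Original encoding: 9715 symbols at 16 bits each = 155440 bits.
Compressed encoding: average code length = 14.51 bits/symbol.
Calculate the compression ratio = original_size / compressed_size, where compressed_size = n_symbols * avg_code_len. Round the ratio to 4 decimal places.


original_size = n_symbols * orig_bits = 9715 * 16 = 155440 bits
compressed_size = n_symbols * avg_code_len = 9715 * 14.51 = 140964.65 bits
ratio = original_size / compressed_size = 155440 / 140964.65 = 1.1027

Compression ratio = 1.1027


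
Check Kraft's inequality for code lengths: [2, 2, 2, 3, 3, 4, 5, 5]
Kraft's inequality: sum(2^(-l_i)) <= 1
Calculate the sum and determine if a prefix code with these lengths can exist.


Sum = 2^(-2) + 2^(-2) + 2^(-2) + 2^(-3) + 2^(-3) + 2^(-4) + 2^(-5) + 2^(-5)
    = 0.25 + 0.25 + 0.25 + 0.125 + 0.125 + 0.0625 + 0.03125 + 0.03125
    = 36/32 = 1.125
Since 1.125 > 1, Kraft's inequality is NOT satisfied.
A prefix code with these lengths CANNOT exist.

Kraft sum = 1.125. Not satisfied.


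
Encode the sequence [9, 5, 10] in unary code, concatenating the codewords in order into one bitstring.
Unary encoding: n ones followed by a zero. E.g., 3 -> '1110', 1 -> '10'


Encode each number as n ones followed by a terminating 0:
  9 -> 1111111110 (10 bits)
  5 -> 111110 (6 bits)
  10 -> 11111111110 (11 bits)
Total length = 10 + 6 + 11 = 27 bits.

Unary([9, 5, 10]) = 111111111011111011111111110 (27 bits)


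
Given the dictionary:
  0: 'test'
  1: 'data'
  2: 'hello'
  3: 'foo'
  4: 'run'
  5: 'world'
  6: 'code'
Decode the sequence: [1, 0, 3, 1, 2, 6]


Look up each index in the dictionary:
  1 -> 'data'
  0 -> 'test'
  3 -> 'foo'
  1 -> 'data'
  2 -> 'hello'
  6 -> 'code'

Decoded: "data test foo data hello code"


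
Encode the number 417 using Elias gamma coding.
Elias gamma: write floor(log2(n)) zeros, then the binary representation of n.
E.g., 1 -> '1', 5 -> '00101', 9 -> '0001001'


num_bits = floor(log2(417)) + 1 = 9
leading_zeros = num_bits - 1 = 8
binary(417) = 110100001

Elias gamma(417) = '00000000' + '110100001' = 00000000110100001 (17 bits)


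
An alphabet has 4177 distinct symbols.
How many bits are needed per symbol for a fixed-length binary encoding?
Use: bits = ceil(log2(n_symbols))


log2(4177) = 12.0283
Bracket: 2^12 = 4096 < 4177 <= 2^13 = 8192
So ceil(log2(4177)) = 13

bits = ceil(log2(4177)) = ceil(12.0283) = 13 bits


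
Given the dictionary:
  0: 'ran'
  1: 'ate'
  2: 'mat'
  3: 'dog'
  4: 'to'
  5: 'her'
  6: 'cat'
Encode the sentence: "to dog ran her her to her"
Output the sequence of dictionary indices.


Look up each word in the dictionary:
  'to' -> 4
  'dog' -> 3
  'ran' -> 0
  'her' -> 5
  'her' -> 5
  'to' -> 4
  'her' -> 5

Encoded: [4, 3, 0, 5, 5, 4, 5]


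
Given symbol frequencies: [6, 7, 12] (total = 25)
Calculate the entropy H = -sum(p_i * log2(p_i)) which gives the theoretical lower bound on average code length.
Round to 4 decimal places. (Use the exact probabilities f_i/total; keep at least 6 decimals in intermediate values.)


Per-symbol terms -p_i * log2(p_i) with p_i = f_i/25:
  p = 6/25 = 0.240000: log2(p) = -2.058894, -p*log2(p) = 0.494134
  p = 7/25 = 0.280000: log2(p) = -1.836501, -p*log2(p) = 0.514220
  p = 12/25 = 0.480000: log2(p) = -1.058894, -p*log2(p) = 0.508269
H = 0.494134 + 0.514220 + 0.508269 = 1.516623

H = 1.5166 bits/symbol


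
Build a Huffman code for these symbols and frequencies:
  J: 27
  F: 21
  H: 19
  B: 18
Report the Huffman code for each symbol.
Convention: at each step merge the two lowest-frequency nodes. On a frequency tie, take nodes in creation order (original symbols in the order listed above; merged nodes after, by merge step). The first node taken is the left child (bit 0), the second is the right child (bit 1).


Huffman tree construction:
Step 1: Merge B(18) + H(19) = 37
Step 2: Merge F(21) + J(27) = 48
Step 3: Merge (B+H)(37) + (F+J)(48) = 85
Read each symbol's code off the tree from the root (left child = 0, right child = 1).

Codes:
  J: 11 (length 2)
  F: 10 (length 2)
  H: 01 (length 2)
  B: 00 (length 2)
Average code length: 170/85 = 2.0000 bits/symbol


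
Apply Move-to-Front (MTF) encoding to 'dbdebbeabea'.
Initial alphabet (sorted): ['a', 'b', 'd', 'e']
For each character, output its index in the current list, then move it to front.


MTF encoding:
'd': index 2 in ['a', 'b', 'd', 'e'] -> ['d', 'a', 'b', 'e']
'b': index 2 in ['d', 'a', 'b', 'e'] -> ['b', 'd', 'a', 'e']
'd': index 1 in ['b', 'd', 'a', 'e'] -> ['d', 'b', 'a', 'e']
'e': index 3 in ['d', 'b', 'a', 'e'] -> ['e', 'd', 'b', 'a']
'b': index 2 in ['e', 'd', 'b', 'a'] -> ['b', 'e', 'd', 'a']
'b': index 0 in ['b', 'e', 'd', 'a'] -> ['b', 'e', 'd', 'a']
'e': index 1 in ['b', 'e', 'd', 'a'] -> ['e', 'b', 'd', 'a']
'a': index 3 in ['e', 'b', 'd', 'a'] -> ['a', 'e', 'b', 'd']
'b': index 2 in ['a', 'e', 'b', 'd'] -> ['b', 'a', 'e', 'd']
'e': index 2 in ['b', 'a', 'e', 'd'] -> ['e', 'b', 'a', 'd']
'a': index 2 in ['e', 'b', 'a', 'd'] -> ['a', 'e', 'b', 'd']


Output: [2, 2, 1, 3, 2, 0, 1, 3, 2, 2, 2]


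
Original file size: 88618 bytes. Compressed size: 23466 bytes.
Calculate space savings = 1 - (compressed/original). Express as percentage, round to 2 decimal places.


ratio = compressed/original = 23466/88618 = 0.264799
savings = 1 - ratio = 1 - 0.264799 = 0.735201
as a percentage: 0.735201 * 100 = 73.52%

Space savings = 1 - 23466/88618 = 73.52%


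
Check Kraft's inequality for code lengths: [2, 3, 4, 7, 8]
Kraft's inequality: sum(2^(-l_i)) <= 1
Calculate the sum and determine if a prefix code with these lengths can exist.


Sum = 2^(-2) + 2^(-3) + 2^(-4) + 2^(-7) + 2^(-8)
    = 0.25 + 0.125 + 0.0625 + 0.0078125 + 0.00390625
    = 115/256 = 0.44921875
Since 0.44921875 <= 1, Kraft's inequality IS satisfied.
A prefix code with these lengths CAN exist.

Kraft sum = 0.44921875. Satisfied.


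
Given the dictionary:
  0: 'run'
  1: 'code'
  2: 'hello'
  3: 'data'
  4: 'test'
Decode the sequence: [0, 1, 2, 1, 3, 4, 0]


Look up each index in the dictionary:
  0 -> 'run'
  1 -> 'code'
  2 -> 'hello'
  1 -> 'code'
  3 -> 'data'
  4 -> 'test'
  0 -> 'run'

Decoded: "run code hello code data test run"


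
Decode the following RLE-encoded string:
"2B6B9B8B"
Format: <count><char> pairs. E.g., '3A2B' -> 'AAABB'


Expanding each <count><char> pair:
  2B -> 'BB'
  6B -> 'BBBBBB'
  9B -> 'BBBBBBBBB'
  8B -> 'BBBBBBBB'

Decoded = BBBBBBBBBBBBBBBBBBBBBBBBB


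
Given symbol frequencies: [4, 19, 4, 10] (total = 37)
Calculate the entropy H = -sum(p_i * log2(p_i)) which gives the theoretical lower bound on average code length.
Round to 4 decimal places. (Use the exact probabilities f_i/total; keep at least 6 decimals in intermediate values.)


Per-symbol terms -p_i * log2(p_i) with p_i = f_i/37:
  p = 4/37 = 0.108108: log2(p) = -3.209453, -p*log2(p) = 0.346968
  p = 19/37 = 0.513514: log2(p) = -0.961526, -p*log2(p) = 0.493757
  p = 4/37 = 0.108108: log2(p) = -3.209453, -p*log2(p) = 0.346968
  p = 10/37 = 0.270270: log2(p) = -1.887525, -p*log2(p) = 0.510142
H = 0.346968 + 0.493757 + 0.346968 + 0.510142 = 1.697835

H = 1.6978 bits/symbol


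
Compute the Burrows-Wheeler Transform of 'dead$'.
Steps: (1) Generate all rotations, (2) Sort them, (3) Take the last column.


Rotations (sorted):
  0: $dead -> last char: d
  1: ad$de -> last char: e
  2: d$dea -> last char: a
  3: dead$ -> last char: $
  4: ead$d -> last char: d


BWT = dea$d


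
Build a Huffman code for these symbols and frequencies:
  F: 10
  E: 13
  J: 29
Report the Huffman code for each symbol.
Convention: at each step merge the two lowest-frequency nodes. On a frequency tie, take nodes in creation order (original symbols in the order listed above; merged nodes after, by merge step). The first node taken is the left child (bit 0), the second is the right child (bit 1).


Huffman tree construction:
Step 1: Merge F(10) + E(13) = 23
Step 2: Merge (F+E)(23) + J(29) = 52
Read each symbol's code off the tree from the root (left child = 0, right child = 1).

Codes:
  F: 00 (length 2)
  E: 01 (length 2)
  J: 1 (length 1)
Average code length: 75/52 = 1.4423 bits/symbol
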